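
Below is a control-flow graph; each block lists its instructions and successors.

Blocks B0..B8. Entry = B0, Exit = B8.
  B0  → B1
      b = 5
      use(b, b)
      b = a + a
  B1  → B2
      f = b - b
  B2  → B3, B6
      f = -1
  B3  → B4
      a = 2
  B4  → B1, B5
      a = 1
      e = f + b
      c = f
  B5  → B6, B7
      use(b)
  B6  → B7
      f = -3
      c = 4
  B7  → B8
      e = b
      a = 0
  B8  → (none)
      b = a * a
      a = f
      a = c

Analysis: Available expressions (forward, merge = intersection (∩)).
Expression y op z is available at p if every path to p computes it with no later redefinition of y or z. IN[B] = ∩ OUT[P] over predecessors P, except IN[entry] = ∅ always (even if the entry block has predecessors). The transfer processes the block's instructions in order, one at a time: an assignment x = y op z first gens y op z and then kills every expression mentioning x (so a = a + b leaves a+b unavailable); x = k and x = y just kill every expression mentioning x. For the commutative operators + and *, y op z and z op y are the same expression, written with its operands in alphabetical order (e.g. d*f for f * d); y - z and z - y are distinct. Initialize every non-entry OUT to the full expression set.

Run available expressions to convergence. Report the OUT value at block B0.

Converged values:
  B0:   IN={}   OUT={a+a}
  B1:   IN={}   OUT={b-b}
  B2:   IN={b-b}   OUT={b-b}
  B3:   IN={b-b}   OUT={b-b}
  B4:   IN={b-b}   OUT={b+f, b-b}
  B5:   IN={b+f, b-b}   OUT={b+f, b-b}
  B6:   IN={b-b}   OUT={b-b}
  B7:   IN={b-b}   OUT={b-b}
  B8:   IN={b-b}   OUT={}

B0 is the boundary node: IN[B0] = {}
Applying B0's transfer function to that IN value gives OUT[B0] (row B0 above).

Answer: {a+a}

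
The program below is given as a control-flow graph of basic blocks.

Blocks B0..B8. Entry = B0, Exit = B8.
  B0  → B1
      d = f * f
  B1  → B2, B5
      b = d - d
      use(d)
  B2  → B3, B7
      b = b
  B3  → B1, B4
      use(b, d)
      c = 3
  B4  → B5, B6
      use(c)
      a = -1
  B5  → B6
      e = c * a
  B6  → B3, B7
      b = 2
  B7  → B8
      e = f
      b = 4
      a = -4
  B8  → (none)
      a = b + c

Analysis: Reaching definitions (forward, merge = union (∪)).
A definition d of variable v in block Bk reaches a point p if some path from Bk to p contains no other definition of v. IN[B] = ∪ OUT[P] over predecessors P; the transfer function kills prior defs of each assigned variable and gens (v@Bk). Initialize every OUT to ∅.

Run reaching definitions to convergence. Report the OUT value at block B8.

Per-block solution:
  B0:   IN={}   OUT={d@B0}
  B1:   IN={a@B4, b@B2, b@B6, c@B3, d@B0, e@B5}   OUT={a@B4, b@B1, c@B3, d@B0, e@B5}
  B2:   IN={a@B4, b@B1, c@B3, d@B0, e@B5}   OUT={a@B4, b@B2, c@B3, d@B0, e@B5}
  B3:   IN={a@B4, b@B2, b@B6, c@B3, d@B0, e@B5}   OUT={a@B4, b@B2, b@B6, c@B3, d@B0, e@B5}
  B4:   IN={a@B4, b@B2, b@B6, c@B3, d@B0, e@B5}   OUT={a@B4, b@B2, b@B6, c@B3, d@B0, e@B5}
  B5:   IN={a@B4, b@B1, b@B2, b@B6, c@B3, d@B0, e@B5}   OUT={a@B4, b@B1, b@B2, b@B6, c@B3, d@B0, e@B5}
  B6:   IN={a@B4, b@B1, b@B2, b@B6, c@B3, d@B0, e@B5}   OUT={a@B4, b@B6, c@B3, d@B0, e@B5}
  B7:   IN={a@B4, b@B2, b@B6, c@B3, d@B0, e@B5}   OUT={a@B7, b@B7, c@B3, d@B0, e@B7}
  B8:   IN={a@B7, b@B7, c@B3, d@B0, e@B7}   OUT={a@B8, b@B7, c@B3, d@B0, e@B7}

Merge at B8: IN[B8] = OUT[B7] = {a@B7, b@B7, c@B3, d@B0, e@B7}
Applying B8's transfer function to that IN value gives OUT[B8] (row B8 above).

Answer: {a@B8, b@B7, c@B3, d@B0, e@B7}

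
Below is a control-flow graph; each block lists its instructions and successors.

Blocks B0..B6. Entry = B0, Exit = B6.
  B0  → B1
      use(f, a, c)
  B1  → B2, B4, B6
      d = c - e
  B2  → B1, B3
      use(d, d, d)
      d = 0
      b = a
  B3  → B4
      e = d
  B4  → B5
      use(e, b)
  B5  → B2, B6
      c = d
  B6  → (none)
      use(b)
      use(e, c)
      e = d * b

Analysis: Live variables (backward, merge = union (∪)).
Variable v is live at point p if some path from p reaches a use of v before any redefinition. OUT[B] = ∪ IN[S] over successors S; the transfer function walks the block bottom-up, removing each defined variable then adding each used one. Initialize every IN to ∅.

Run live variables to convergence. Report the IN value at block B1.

Answer: {a, b, c, e}

Trace:
Per-block solution:
  B0: | IN={a, b, c, e, f} | OUT={a, b, c, e}
  B1: | IN={a, b, c, e} | OUT={a, b, c, d, e}
  B2: | IN={a, c, d, e} | OUT={a, b, c, d, e}
  B3: | IN={a, b, d} | OUT={a, b, d, e}
  B4: | IN={a, b, d, e} | OUT={a, b, d, e}
  B5: | IN={a, b, d, e} | OUT={a, b, c, d, e}
  B6: | IN={b, c, d, e} | OUT={}

Merge at B1: OUT[B1] = IN[B2] ⊔ IN[B4] ⊔ IN[B6] = {a, b, c, d, e}
Applying B1's transfer function to that OUT value gives IN[B1] (row B1 above).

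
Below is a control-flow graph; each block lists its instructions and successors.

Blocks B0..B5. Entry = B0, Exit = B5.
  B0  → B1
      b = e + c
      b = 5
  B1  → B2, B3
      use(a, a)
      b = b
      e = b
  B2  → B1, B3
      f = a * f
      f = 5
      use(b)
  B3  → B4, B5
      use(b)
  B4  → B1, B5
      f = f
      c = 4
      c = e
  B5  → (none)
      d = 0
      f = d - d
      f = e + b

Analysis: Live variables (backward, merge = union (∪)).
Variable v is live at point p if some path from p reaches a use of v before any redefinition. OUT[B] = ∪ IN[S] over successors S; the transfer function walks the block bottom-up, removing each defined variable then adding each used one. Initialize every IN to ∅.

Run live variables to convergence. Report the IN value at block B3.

Answer: {a, b, e, f}

Trace:
Converged values:
  B0:  IN={a, c, e, f}  OUT={a, b, f}
  B1:  IN={a, b, f}  OUT={a, b, e, f}
  B2:  IN={a, b, e, f}  OUT={a, b, e, f}
  B3:  IN={a, b, e, f}  OUT={a, b, e, f}
  B4:  IN={a, b, e, f}  OUT={a, b, e, f}
  B5:  IN={b, e}  OUT={}

Merge at B3: OUT[B3] = IN[B4] ⊔ IN[B5] = {a, b, e, f}
Applying B3's transfer function to that OUT value gives IN[B3] (row B3 above).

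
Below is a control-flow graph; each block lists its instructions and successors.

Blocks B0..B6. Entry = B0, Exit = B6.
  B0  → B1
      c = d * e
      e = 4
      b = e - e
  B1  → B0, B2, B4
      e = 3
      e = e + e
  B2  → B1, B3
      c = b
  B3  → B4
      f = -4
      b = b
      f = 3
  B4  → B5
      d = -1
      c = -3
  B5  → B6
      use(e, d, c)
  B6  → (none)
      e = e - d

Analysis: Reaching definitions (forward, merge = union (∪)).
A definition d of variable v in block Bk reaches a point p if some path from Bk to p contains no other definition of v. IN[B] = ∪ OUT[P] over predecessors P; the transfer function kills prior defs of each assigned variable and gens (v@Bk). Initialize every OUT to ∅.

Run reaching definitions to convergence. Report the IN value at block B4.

Answer: {b@B0, b@B3, c@B0, c@B2, e@B1, f@B3}

Trace:
Per-block solution:
  B0: | IN={b@B0, c@B0, c@B2, e@B1} | OUT={b@B0, c@B0, e@B0}
  B1: | IN={b@B0, c@B0, c@B2, e@B0, e@B1} | OUT={b@B0, c@B0, c@B2, e@B1}
  B2: | IN={b@B0, c@B0, c@B2, e@B1} | OUT={b@B0, c@B2, e@B1}
  B3: | IN={b@B0, c@B2, e@B1} | OUT={b@B3, c@B2, e@B1, f@B3}
  B4: | IN={b@B0, b@B3, c@B0, c@B2, e@B1, f@B3} | OUT={b@B0, b@B3, c@B4, d@B4, e@B1, f@B3}
  B5: | IN={b@B0, b@B3, c@B4, d@B4, e@B1, f@B3} | OUT={b@B0, b@B3, c@B4, d@B4, e@B1, f@B3}
  B6: | IN={b@B0, b@B3, c@B4, d@B4, e@B1, f@B3} | OUT={b@B0, b@B3, c@B4, d@B4, e@B6, f@B3}

Merge at B4: IN[B4] = OUT[B1] ⊔ OUT[B3] = {b@B0, b@B3, c@B0, c@B2, e@B1, f@B3}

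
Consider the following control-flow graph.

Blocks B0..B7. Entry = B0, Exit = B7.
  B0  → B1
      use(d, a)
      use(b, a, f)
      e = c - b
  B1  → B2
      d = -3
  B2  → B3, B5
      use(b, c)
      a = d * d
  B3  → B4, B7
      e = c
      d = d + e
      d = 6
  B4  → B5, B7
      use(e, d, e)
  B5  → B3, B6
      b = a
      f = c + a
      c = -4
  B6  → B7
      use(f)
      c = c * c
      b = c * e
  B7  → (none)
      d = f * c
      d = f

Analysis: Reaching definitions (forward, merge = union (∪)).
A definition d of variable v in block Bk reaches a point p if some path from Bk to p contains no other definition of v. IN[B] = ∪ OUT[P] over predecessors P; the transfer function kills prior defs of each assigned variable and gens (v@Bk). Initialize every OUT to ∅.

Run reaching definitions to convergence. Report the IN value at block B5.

Fixpoint table:
  B0:   IN={}   OUT={e@B0}
  B1:   IN={e@B0}   OUT={d@B1, e@B0}
  B2:   IN={d@B1, e@B0}   OUT={a@B2, d@B1, e@B0}
  B3:   IN={a@B2, b@B5, c@B5, d@B1, d@B3, e@B0, e@B3, f@B5}   OUT={a@B2, b@B5, c@B5, d@B3, e@B3, f@B5}
  B4:   IN={a@B2, b@B5, c@B5, d@B3, e@B3, f@B5}   OUT={a@B2, b@B5, c@B5, d@B3, e@B3, f@B5}
  B5:   IN={a@B2, b@B5, c@B5, d@B1, d@B3, e@B0, e@B3, f@B5}   OUT={a@B2, b@B5, c@B5, d@B1, d@B3, e@B0, e@B3, f@B5}
  B6:   IN={a@B2, b@B5, c@B5, d@B1, d@B3, e@B0, e@B3, f@B5}   OUT={a@B2, b@B6, c@B6, d@B1, d@B3, e@B0, e@B3, f@B5}
  B7:   IN={a@B2, b@B5, b@B6, c@B5, c@B6, d@B1, d@B3, e@B0, e@B3, f@B5}   OUT={a@B2, b@B5, b@B6, c@B5, c@B6, d@B7, e@B0, e@B3, f@B5}

Merge at B5: IN[B5] = OUT[B2] ⊔ OUT[B4] = {a@B2, b@B5, c@B5, d@B1, d@B3, e@B0, e@B3, f@B5}

Answer: {a@B2, b@B5, c@B5, d@B1, d@B3, e@B0, e@B3, f@B5}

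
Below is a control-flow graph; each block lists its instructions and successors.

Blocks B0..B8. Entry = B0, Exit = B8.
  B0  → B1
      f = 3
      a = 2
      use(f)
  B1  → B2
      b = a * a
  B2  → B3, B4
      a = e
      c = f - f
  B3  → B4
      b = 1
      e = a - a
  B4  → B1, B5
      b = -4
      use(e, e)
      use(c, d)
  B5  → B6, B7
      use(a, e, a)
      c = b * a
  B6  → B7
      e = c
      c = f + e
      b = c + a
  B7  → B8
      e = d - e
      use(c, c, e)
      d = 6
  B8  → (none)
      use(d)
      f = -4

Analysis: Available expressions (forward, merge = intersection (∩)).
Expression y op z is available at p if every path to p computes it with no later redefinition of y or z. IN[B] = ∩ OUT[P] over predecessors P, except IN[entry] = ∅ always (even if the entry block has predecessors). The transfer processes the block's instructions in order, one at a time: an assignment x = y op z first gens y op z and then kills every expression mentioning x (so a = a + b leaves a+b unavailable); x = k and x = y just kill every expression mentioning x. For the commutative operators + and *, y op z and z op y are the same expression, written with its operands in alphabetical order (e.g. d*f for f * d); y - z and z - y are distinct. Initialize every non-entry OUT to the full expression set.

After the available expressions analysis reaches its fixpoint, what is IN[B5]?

Fixpoint table:
  B0:  IN={}  OUT={}
  B1:  IN={}  OUT={a*a}
  B2:  IN={a*a}  OUT={f-f}
  B3:  IN={f-f}  OUT={a-a, f-f}
  B4:  IN={f-f}  OUT={f-f}
  B5:  IN={f-f}  OUT={a*b, f-f}
  B6:  IN={a*b, f-f}  OUT={a+c, e+f, f-f}
  B7:  IN={f-f}  OUT={f-f}
  B8:  IN={f-f}  OUT={}

Merge at B5: IN[B5] = OUT[B4] = {f-f}

Answer: {f-f}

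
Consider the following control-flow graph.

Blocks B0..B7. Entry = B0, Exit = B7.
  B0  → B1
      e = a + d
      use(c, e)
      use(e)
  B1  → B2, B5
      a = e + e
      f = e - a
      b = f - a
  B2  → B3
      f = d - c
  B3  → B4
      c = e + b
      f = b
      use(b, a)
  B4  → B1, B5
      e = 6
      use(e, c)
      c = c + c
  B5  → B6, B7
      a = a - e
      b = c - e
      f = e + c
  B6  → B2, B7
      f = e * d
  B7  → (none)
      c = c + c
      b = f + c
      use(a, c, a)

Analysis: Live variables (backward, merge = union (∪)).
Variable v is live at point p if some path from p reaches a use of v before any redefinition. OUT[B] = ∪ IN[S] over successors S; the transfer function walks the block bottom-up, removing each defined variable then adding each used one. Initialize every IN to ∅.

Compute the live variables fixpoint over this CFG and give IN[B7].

Answer: {a, c, f}

Derivation:
Per-block solution:
  B0:  IN={a, c, d}  OUT={c, d, e}
  B1:  IN={c, d, e}  OUT={a, b, c, d, e}
  B2:  IN={a, b, c, d, e}  OUT={a, b, d, e}
  B3:  IN={a, b, d, e}  OUT={a, c, d}
  B4:  IN={a, c, d}  OUT={a, c, d, e}
  B5:  IN={a, c, d, e}  OUT={a, b, c, d, e, f}
  B6:  IN={a, b, c, d, e}  OUT={a, b, c, d, e, f}
  B7:  IN={a, c, f}  OUT={}

B7 is the boundary node: OUT[B7] = {}
Applying B7's transfer function to that OUT value gives IN[B7] (row B7 above).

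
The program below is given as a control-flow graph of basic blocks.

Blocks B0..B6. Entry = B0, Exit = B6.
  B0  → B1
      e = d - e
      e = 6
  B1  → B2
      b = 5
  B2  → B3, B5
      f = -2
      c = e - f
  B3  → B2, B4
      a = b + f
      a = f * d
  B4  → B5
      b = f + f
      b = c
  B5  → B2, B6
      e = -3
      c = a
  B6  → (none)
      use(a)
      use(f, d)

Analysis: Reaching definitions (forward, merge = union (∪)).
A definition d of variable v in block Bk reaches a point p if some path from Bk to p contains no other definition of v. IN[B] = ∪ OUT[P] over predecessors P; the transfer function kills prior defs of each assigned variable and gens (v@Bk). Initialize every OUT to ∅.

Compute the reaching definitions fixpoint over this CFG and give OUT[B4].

Per-block solution:
  B0:  IN={}  OUT={e@B0}
  B1:  IN={e@B0}  OUT={b@B1, e@B0}
  B2:  IN={a@B3, b@B1, b@B4, c@B2, c@B5, e@B0, e@B5, f@B2}  OUT={a@B3, b@B1, b@B4, c@B2, e@B0, e@B5, f@B2}
  B3:  IN={a@B3, b@B1, b@B4, c@B2, e@B0, e@B5, f@B2}  OUT={a@B3, b@B1, b@B4, c@B2, e@B0, e@B5, f@B2}
  B4:  IN={a@B3, b@B1, b@B4, c@B2, e@B0, e@B5, f@B2}  OUT={a@B3, b@B4, c@B2, e@B0, e@B5, f@B2}
  B5:  IN={a@B3, b@B1, b@B4, c@B2, e@B0, e@B5, f@B2}  OUT={a@B3, b@B1, b@B4, c@B5, e@B5, f@B2}
  B6:  IN={a@B3, b@B1, b@B4, c@B5, e@B5, f@B2}  OUT={a@B3, b@B1, b@B4, c@B5, e@B5, f@B2}

Merge at B4: IN[B4] = OUT[B3] = {a@B3, b@B1, b@B4, c@B2, e@B0, e@B5, f@B2}
Applying B4's transfer function to that IN value gives OUT[B4] (row B4 above).

Answer: {a@B3, b@B4, c@B2, e@B0, e@B5, f@B2}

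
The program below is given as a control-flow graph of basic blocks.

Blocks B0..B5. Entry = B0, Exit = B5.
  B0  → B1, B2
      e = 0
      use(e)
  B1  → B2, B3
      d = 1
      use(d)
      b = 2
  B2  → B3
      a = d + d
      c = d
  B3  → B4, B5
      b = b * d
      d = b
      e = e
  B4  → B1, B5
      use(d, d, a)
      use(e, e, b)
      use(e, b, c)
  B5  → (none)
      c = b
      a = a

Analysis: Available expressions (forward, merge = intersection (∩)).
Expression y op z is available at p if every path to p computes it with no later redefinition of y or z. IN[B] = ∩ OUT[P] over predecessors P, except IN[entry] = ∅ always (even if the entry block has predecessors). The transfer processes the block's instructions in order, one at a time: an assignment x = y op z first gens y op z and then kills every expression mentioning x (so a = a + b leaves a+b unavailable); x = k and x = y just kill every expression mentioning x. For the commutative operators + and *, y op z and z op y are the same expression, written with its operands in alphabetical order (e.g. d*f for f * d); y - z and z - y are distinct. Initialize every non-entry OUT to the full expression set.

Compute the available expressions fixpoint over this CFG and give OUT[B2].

Converged values:
  B0:   IN={}   OUT={}
  B1:   IN={}   OUT={}
  B2:   IN={}   OUT={d+d}
  B3:   IN={}   OUT={}
  B4:   IN={}   OUT={}
  B5:   IN={}   OUT={}

Merge at B2: IN[B2] = OUT[B0] ∩ OUT[B1] = {}
Applying B2's transfer function to that IN value gives OUT[B2] (row B2 above).

Answer: {d+d}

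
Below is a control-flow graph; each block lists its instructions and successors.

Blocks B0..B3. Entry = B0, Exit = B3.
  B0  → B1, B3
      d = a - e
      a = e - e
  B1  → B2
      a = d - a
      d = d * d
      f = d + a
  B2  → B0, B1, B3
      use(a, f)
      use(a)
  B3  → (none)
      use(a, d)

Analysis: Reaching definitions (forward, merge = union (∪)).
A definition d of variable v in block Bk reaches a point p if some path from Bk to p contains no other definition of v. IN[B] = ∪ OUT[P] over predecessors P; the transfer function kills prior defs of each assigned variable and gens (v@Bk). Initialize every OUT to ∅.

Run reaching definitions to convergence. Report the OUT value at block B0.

Per-block solution:
  B0:  IN={a@B1, d@B1, f@B1}  OUT={a@B0, d@B0, f@B1}
  B1:  IN={a@B0, a@B1, d@B0, d@B1, f@B1}  OUT={a@B1, d@B1, f@B1}
  B2:  IN={a@B1, d@B1, f@B1}  OUT={a@B1, d@B1, f@B1}
  B3:  IN={a@B0, a@B1, d@B0, d@B1, f@B1}  OUT={a@B0, a@B1, d@B0, d@B1, f@B1}

Merge at B0 (entry node, so the boundary value {} is joined with the incoming edge(s)): IN[B0] = {} ⊔ OUT[B2] = {a@B1, d@B1, f@B1}
Applying B0's transfer function to that IN value gives OUT[B0] (row B0 above).

Answer: {a@B0, d@B0, f@B1}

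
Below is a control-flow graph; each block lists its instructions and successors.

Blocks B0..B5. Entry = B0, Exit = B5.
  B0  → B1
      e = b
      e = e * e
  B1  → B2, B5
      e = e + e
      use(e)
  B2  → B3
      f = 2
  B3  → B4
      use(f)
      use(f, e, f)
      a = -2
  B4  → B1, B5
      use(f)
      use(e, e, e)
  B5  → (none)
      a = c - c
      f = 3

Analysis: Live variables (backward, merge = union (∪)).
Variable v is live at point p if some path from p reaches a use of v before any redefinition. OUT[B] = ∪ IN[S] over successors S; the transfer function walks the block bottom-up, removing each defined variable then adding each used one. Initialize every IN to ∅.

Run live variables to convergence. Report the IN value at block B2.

Fixpoint table:
  B0:   IN={b, c}   OUT={c, e}
  B1:   IN={c, e}   OUT={c, e}
  B2:   IN={c, e}   OUT={c, e, f}
  B3:   IN={c, e, f}   OUT={c, e, f}
  B4:   IN={c, e, f}   OUT={c, e}
  B5:   IN={c}   OUT={}

Merge at B2: OUT[B2] = IN[B3] = {c, e, f}
Applying B2's transfer function to that OUT value gives IN[B2] (row B2 above).

Answer: {c, e}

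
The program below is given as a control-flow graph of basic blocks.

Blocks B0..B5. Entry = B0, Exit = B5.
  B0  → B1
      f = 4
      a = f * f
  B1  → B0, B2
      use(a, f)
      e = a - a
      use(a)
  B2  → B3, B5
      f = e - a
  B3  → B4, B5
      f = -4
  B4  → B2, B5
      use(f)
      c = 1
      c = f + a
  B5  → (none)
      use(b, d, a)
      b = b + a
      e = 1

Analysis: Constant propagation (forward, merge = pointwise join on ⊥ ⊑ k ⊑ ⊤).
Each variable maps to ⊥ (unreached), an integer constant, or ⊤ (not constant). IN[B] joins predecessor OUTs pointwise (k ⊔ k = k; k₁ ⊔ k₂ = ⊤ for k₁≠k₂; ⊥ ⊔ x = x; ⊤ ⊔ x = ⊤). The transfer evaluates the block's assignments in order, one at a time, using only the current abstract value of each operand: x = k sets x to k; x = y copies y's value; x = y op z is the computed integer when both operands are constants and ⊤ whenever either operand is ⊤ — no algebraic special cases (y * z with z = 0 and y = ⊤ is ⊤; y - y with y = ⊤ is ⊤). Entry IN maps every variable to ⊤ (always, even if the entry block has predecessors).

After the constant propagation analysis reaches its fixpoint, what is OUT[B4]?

Converged values:
  B0:   IN=(all ⊤)   OUT={a:16, f:4; rest ⊤}
  B1:   IN={a:16, f:4; rest ⊤}   OUT={a:16, e:0, f:4; rest ⊤}
  B2:   IN={a:16, e:0; rest ⊤}   OUT={a:16, e:0, f:-16; rest ⊤}
  B3:   IN={a:16, e:0, f:-16; rest ⊤}   OUT={a:16, e:0, f:-4; rest ⊤}
  B4:   IN={a:16, e:0, f:-4; rest ⊤}   OUT={a:16, c:12, e:0, f:-4; rest ⊤}
  B5:   IN={a:16, e:0; rest ⊤}   OUT={a:16, e:1; rest ⊤}

Merge at B4: IN[B4] = OUT[B3] = {a: 16, b: ⊤, c: ⊤, d: ⊤, e: 0, f: -4}
Applying B4's transfer function to that IN value gives OUT[B4] (row B4 above).

Answer: {a: 16, b: ⊤, c: 12, d: ⊤, e: 0, f: -4}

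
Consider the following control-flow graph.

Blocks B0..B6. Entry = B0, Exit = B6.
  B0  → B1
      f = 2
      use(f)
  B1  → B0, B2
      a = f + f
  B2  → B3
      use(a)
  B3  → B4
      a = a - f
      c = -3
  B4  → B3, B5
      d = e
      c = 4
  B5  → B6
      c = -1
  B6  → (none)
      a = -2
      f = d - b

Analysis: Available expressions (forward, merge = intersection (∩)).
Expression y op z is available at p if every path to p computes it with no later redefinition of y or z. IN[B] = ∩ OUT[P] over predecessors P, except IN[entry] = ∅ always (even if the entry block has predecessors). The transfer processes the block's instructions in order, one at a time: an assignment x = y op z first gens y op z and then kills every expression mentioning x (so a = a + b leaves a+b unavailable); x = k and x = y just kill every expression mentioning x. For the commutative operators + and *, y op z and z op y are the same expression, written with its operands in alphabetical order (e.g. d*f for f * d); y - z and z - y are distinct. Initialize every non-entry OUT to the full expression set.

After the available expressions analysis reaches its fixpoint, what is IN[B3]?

Fixpoint table:
  B0: | IN={} | OUT={}
  B1: | IN={} | OUT={f+f}
  B2: | IN={f+f} | OUT={f+f}
  B3: | IN={f+f} | OUT={f+f}
  B4: | IN={f+f} | OUT={f+f}
  B5: | IN={f+f} | OUT={f+f}
  B6: | IN={f+f} | OUT={d-b}

Merge at B3: IN[B3] = OUT[B2] ∩ OUT[B4] = {f+f}

Answer: {f+f}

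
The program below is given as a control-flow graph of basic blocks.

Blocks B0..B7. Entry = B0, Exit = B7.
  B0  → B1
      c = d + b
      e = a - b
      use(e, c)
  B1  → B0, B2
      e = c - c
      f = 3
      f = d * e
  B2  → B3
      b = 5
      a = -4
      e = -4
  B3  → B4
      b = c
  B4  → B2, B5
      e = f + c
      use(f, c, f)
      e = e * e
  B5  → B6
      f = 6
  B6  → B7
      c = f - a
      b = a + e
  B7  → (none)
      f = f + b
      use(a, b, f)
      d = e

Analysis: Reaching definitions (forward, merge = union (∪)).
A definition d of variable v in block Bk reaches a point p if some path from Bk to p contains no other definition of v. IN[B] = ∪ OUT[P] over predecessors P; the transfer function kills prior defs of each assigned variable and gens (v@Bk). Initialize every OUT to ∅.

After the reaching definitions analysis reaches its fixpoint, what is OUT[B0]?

Converged values:
  B0: | IN={c@B0, e@B1, f@B1} | OUT={c@B0, e@B0, f@B1}
  B1: | IN={c@B0, e@B0, f@B1} | OUT={c@B0, e@B1, f@B1}
  B2: | IN={a@B2, b@B3, c@B0, e@B1, e@B4, f@B1} | OUT={a@B2, b@B2, c@B0, e@B2, f@B1}
  B3: | IN={a@B2, b@B2, c@B0, e@B2, f@B1} | OUT={a@B2, b@B3, c@B0, e@B2, f@B1}
  B4: | IN={a@B2, b@B3, c@B0, e@B2, f@B1} | OUT={a@B2, b@B3, c@B0, e@B4, f@B1}
  B5: | IN={a@B2, b@B3, c@B0, e@B4, f@B1} | OUT={a@B2, b@B3, c@B0, e@B4, f@B5}
  B6: | IN={a@B2, b@B3, c@B0, e@B4, f@B5} | OUT={a@B2, b@B6, c@B6, e@B4, f@B5}
  B7: | IN={a@B2, b@B6, c@B6, e@B4, f@B5} | OUT={a@B2, b@B6, c@B6, d@B7, e@B4, f@B7}

Merge at B0 (entry node, so the boundary value {} is joined with the incoming edge(s)): IN[B0] = {} ⊔ OUT[B1] = {c@B0, e@B1, f@B1}
Applying B0's transfer function to that IN value gives OUT[B0] (row B0 above).

Answer: {c@B0, e@B0, f@B1}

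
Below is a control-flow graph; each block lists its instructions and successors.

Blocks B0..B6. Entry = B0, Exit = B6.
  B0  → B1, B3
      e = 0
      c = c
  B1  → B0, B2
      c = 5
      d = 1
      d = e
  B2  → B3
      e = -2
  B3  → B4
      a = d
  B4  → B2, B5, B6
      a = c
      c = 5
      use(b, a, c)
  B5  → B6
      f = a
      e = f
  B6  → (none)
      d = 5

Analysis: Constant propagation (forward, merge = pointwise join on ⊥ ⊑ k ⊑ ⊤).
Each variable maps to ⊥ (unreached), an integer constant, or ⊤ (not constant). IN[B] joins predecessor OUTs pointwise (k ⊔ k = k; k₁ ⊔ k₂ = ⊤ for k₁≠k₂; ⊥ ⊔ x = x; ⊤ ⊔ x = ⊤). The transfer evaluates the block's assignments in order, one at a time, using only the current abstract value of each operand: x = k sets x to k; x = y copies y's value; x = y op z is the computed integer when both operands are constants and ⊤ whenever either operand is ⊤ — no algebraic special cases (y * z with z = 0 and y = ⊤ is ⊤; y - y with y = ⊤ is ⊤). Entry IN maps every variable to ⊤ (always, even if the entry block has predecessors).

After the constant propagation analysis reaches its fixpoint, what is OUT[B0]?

Answer: {a: ⊤, b: ⊤, c: ⊤, d: ⊤, e: 0, f: ⊤}

Trace:
Converged values:
  B0:  IN=(all ⊤)  OUT={e:0; rest ⊤}
  B1:  IN={e:0; rest ⊤}  OUT={c:5, d:0, e:0; rest ⊤}
  B2:  IN={c:5; rest ⊤}  OUT={c:5, e:-2; rest ⊤}
  B3:  IN=(all ⊤)  OUT=(all ⊤)
  B4:  IN=(all ⊤)  OUT={c:5; rest ⊤}
  B5:  IN={c:5; rest ⊤}  OUT={c:5; rest ⊤}
  B6:  IN={c:5; rest ⊤}  OUT={c:5, d:5; rest ⊤}

Merge at B0 (entry node, so the boundary value (all ⊤) is joined with the incoming edge(s)): IN[B0] = (all ⊤) ⊔ OUT[B1] = {a: ⊤, b: ⊤, c: ⊤, d: ⊤, e: ⊤, f: ⊤}
Applying B0's transfer function to that IN value gives OUT[B0] (row B0 above).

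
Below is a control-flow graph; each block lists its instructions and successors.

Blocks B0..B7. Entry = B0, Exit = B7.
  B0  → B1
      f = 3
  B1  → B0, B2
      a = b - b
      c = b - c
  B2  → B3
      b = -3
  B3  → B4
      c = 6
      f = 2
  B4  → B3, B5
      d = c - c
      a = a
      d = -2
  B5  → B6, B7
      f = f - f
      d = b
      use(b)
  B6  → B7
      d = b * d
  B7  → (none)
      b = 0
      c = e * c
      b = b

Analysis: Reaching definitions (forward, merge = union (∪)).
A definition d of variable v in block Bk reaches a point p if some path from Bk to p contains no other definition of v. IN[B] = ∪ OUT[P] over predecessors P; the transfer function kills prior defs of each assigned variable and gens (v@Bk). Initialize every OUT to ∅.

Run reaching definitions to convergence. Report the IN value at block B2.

Answer: {a@B1, c@B1, f@B0}

Derivation:
Per-block solution:
  B0:  IN={a@B1, c@B1, f@B0}  OUT={a@B1, c@B1, f@B0}
  B1:  IN={a@B1, c@B1, f@B0}  OUT={a@B1, c@B1, f@B0}
  B2:  IN={a@B1, c@B1, f@B0}  OUT={a@B1, b@B2, c@B1, f@B0}
  B3:  IN={a@B1, a@B4, b@B2, c@B1, c@B3, d@B4, f@B0, f@B3}  OUT={a@B1, a@B4, b@B2, c@B3, d@B4, f@B3}
  B4:  IN={a@B1, a@B4, b@B2, c@B3, d@B4, f@B3}  OUT={a@B4, b@B2, c@B3, d@B4, f@B3}
  B5:  IN={a@B4, b@B2, c@B3, d@B4, f@B3}  OUT={a@B4, b@B2, c@B3, d@B5, f@B5}
  B6:  IN={a@B4, b@B2, c@B3, d@B5, f@B5}  OUT={a@B4, b@B2, c@B3, d@B6, f@B5}
  B7:  IN={a@B4, b@B2, c@B3, d@B5, d@B6, f@B5}  OUT={a@B4, b@B7, c@B7, d@B5, d@B6, f@B5}

Merge at B2: IN[B2] = OUT[B1] = {a@B1, c@B1, f@B0}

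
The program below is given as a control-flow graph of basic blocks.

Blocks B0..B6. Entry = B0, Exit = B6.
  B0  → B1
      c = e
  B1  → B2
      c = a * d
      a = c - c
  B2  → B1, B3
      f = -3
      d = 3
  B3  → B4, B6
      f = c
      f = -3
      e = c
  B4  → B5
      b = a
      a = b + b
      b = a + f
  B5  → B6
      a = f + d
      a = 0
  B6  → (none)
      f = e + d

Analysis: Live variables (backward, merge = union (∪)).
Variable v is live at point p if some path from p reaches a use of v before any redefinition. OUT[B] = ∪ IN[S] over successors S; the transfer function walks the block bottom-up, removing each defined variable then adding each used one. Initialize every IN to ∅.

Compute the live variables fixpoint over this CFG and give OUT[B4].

Answer: {d, e, f}

Working:
Converged values:
  B0:  IN={a, d, e}  OUT={a, d}
  B1:  IN={a, d}  OUT={a, c}
  B2:  IN={a, c}  OUT={a, c, d}
  B3:  IN={a, c, d}  OUT={a, d, e, f}
  B4:  IN={a, d, e, f}  OUT={d, e, f}
  B5:  IN={d, e, f}  OUT={d, e}
  B6:  IN={d, e}  OUT={}

Merge at B4: OUT[B4] = IN[B5] = {d, e, f}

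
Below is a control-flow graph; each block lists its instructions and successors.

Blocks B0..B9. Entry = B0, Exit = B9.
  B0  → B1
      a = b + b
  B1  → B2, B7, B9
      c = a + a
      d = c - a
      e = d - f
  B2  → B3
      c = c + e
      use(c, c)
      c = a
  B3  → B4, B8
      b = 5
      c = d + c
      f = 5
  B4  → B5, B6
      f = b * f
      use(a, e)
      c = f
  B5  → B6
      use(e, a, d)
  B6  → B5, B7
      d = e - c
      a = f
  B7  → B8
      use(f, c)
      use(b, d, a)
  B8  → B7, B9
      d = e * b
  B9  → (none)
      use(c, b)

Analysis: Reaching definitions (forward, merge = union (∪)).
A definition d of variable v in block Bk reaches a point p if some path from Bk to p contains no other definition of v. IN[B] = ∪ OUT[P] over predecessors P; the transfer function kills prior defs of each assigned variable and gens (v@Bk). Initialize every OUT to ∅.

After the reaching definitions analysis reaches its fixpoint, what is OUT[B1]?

Answer: {a@B0, c@B1, d@B1, e@B1}

Working:
Fixpoint table:
  B0:  IN={}  OUT={a@B0}
  B1:  IN={a@B0}  OUT={a@B0, c@B1, d@B1, e@B1}
  B2:  IN={a@B0, c@B1, d@B1, e@B1}  OUT={a@B0, c@B2, d@B1, e@B1}
  B3:  IN={a@B0, c@B2, d@B1, e@B1}  OUT={a@B0, b@B3, c@B3, d@B1, e@B1, f@B3}
  B4:  IN={a@B0, b@B3, c@B3, d@B1, e@B1, f@B3}  OUT={a@B0, b@B3, c@B4, d@B1, e@B1, f@B4}
  B5:  IN={a@B0, a@B6, b@B3, c@B4, d@B1, d@B6, e@B1, f@B4}  OUT={a@B0, a@B6, b@B3, c@B4, d@B1, d@B6, e@B1, f@B4}
  B6:  IN={a@B0, a@B6, b@B3, c@B4, d@B1, d@B6, e@B1, f@B4}  OUT={a@B6, b@B3, c@B4, d@B6, e@B1, f@B4}
  B7:  IN={a@B0, a@B6, b@B3, c@B1, c@B3, c@B4, d@B1, d@B6, d@B8, e@B1, f@B3, f@B4}  OUT={a@B0, a@B6, b@B3, c@B1, c@B3, c@B4, d@B1, d@B6, d@B8, e@B1, f@B3, f@B4}
  B8:  IN={a@B0, a@B6, b@B3, c@B1, c@B3, c@B4, d@B1, d@B6, d@B8, e@B1, f@B3, f@B4}  OUT={a@B0, a@B6, b@B3, c@B1, c@B3, c@B4, d@B8, e@B1, f@B3, f@B4}
  B9:  IN={a@B0, a@B6, b@B3, c@B1, c@B3, c@B4, d@B1, d@B8, e@B1, f@B3, f@B4}  OUT={a@B0, a@B6, b@B3, c@B1, c@B3, c@B4, d@B1, d@B8, e@B1, f@B3, f@B4}

Merge at B1: IN[B1] = OUT[B0] = {a@B0}
Applying B1's transfer function to that IN value gives OUT[B1] (row B1 above).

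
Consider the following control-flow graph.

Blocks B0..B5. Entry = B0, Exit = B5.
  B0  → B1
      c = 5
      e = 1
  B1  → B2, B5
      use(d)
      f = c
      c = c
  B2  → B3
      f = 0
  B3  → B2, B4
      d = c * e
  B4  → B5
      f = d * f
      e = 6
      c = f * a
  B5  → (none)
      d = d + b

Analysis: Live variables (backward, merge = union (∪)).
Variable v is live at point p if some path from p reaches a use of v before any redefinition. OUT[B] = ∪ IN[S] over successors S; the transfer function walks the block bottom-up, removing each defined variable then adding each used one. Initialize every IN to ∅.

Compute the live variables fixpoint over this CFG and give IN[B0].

Answer: {a, b, d}

Derivation:
Per-block solution:
  B0:  IN={a, b, d}  OUT={a, b, c, d, e}
  B1:  IN={a, b, c, d, e}  OUT={a, b, c, d, e}
  B2:  IN={a, b, c, e}  OUT={a, b, c, e, f}
  B3:  IN={a, b, c, e, f}  OUT={a, b, c, d, e, f}
  B4:  IN={a, b, d, f}  OUT={b, d}
  B5:  IN={b, d}  OUT={}

Merge at B0: OUT[B0] = IN[B1] = {a, b, c, d, e}
Applying B0's transfer function to that OUT value gives IN[B0] (row B0 above).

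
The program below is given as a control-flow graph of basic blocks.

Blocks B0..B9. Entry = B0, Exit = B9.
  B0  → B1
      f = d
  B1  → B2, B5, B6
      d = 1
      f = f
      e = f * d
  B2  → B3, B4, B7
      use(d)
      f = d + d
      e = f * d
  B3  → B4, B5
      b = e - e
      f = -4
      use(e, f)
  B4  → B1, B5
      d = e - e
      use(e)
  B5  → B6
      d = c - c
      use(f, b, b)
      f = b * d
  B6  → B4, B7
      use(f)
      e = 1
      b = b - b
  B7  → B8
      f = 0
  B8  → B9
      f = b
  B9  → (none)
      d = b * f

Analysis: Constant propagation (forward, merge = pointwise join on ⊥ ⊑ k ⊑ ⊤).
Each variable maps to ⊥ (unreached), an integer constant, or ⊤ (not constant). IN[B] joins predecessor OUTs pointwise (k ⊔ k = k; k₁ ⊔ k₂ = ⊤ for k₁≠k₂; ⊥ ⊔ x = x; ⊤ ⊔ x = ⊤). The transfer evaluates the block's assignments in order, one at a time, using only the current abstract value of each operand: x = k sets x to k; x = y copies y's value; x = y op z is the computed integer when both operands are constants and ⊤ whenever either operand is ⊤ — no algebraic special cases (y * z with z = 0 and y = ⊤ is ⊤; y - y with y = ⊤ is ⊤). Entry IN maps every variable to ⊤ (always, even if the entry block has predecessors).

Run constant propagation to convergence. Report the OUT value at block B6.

Answer: {a: ⊤, b: ⊤, c: ⊤, d: ⊤, e: 1, f: ⊤}

Derivation:
Per-block solution:
  B0:   IN=(all ⊤)   OUT=(all ⊤)
  B1:   IN=(all ⊤)   OUT={d:1; rest ⊤}
  B2:   IN={d:1; rest ⊤}   OUT={d:1, e:2, f:2; rest ⊤}
  B3:   IN={d:1, e:2, f:2; rest ⊤}   OUT={b:0, d:1, e:2, f:-4; rest ⊤}
  B4:   IN=(all ⊤)   OUT=(all ⊤)
  B5:   IN=(all ⊤)   OUT=(all ⊤)
  B6:   IN=(all ⊤)   OUT={e:1; rest ⊤}
  B7:   IN=(all ⊤)   OUT={f:0; rest ⊤}
  B8:   IN={f:0; rest ⊤}   OUT=(all ⊤)
  B9:   IN=(all ⊤)   OUT=(all ⊤)

Merge at B6: IN[B6] = OUT[B1] ⊔ OUT[B5] = {a: ⊤, b: ⊤, c: ⊤, d: ⊤, e: ⊤, f: ⊤}
Applying B6's transfer function to that IN value gives OUT[B6] (row B6 above).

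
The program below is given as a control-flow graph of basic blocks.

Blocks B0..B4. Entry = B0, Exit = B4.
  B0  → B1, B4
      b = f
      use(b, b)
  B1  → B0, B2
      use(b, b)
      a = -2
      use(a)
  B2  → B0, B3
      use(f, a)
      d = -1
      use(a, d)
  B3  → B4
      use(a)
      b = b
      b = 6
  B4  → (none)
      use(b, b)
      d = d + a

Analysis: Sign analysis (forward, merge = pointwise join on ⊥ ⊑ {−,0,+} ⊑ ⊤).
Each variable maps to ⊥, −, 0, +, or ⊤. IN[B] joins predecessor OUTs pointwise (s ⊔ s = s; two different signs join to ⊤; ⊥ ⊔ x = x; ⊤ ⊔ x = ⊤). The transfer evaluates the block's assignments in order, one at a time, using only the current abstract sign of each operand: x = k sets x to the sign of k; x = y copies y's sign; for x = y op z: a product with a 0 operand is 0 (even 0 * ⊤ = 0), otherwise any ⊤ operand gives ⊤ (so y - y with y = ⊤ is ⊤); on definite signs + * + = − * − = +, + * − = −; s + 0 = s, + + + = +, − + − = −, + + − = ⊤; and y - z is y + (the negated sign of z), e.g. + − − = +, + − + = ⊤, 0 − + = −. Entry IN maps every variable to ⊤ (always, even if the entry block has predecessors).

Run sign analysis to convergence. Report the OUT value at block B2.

Answer: {a: -, b: ⊤, c: ⊤, d: -, e: ⊤, f: ⊤}

Trace:
Per-block solution:
  B0:  IN=(all ⊤)  OUT=(all ⊤)
  B1:  IN=(all ⊤)  OUT={a:-; rest ⊤}
  B2:  IN={a:-; rest ⊤}  OUT={a:-, d:-; rest ⊤}
  B3:  IN={a:-, d:-; rest ⊤}  OUT={a:-, b:+, d:-; rest ⊤}
  B4:  IN=(all ⊤)  OUT=(all ⊤)

Merge at B2: IN[B2] = OUT[B1] = {a: -, b: ⊤, c: ⊤, d: ⊤, e: ⊤, f: ⊤}
Applying B2's transfer function to that IN value gives OUT[B2] (row B2 above).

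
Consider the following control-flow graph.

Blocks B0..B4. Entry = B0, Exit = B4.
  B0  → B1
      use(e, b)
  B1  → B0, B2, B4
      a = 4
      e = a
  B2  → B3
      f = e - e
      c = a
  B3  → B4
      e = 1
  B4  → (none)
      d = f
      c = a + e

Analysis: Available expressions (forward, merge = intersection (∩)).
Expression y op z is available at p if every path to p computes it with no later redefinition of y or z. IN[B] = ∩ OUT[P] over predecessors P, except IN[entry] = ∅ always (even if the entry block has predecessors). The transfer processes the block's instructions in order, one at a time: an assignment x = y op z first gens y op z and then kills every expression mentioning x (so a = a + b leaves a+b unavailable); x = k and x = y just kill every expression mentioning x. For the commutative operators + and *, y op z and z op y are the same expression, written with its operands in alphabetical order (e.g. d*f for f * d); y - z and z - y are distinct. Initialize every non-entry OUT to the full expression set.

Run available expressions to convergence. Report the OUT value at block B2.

Converged values:
  B0:   IN={}   OUT={}
  B1:   IN={}   OUT={}
  B2:   IN={}   OUT={e-e}
  B3:   IN={e-e}   OUT={}
  B4:   IN={}   OUT={a+e}

Merge at B2: IN[B2] = OUT[B1] = {}
Applying B2's transfer function to that IN value gives OUT[B2] (row B2 above).

Answer: {e-e}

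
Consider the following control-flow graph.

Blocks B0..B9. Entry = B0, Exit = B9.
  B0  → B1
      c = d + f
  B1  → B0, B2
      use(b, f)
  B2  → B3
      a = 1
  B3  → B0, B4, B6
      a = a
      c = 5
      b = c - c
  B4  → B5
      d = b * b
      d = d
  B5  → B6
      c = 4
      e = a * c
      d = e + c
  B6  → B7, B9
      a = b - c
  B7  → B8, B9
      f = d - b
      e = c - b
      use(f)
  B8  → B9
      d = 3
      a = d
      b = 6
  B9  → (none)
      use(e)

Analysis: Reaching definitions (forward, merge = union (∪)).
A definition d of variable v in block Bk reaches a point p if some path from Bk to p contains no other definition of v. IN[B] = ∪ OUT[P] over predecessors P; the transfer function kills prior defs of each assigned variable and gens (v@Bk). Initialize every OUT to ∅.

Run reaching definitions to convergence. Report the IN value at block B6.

Converged values:
  B0:   IN={a@B3, b@B3, c@B0, c@B3}   OUT={a@B3, b@B3, c@B0}
  B1:   IN={a@B3, b@B3, c@B0}   OUT={a@B3, b@B3, c@B0}
  B2:   IN={a@B3, b@B3, c@B0}   OUT={a@B2, b@B3, c@B0}
  B3:   IN={a@B2, b@B3, c@B0}   OUT={a@B3, b@B3, c@B3}
  B4:   IN={a@B3, b@B3, c@B3}   OUT={a@B3, b@B3, c@B3, d@B4}
  B5:   IN={a@B3, b@B3, c@B3, d@B4}   OUT={a@B3, b@B3, c@B5, d@B5, e@B5}
  B6:   IN={a@B3, b@B3, c@B3, c@B5, d@B5, e@B5}   OUT={a@B6, b@B3, c@B3, c@B5, d@B5, e@B5}
  B7:   IN={a@B6, b@B3, c@B3, c@B5, d@B5, e@B5}   OUT={a@B6, b@B3, c@B3, c@B5, d@B5, e@B7, f@B7}
  B8:   IN={a@B6, b@B3, c@B3, c@B5, d@B5, e@B7, f@B7}   OUT={a@B8, b@B8, c@B3, c@B5, d@B8, e@B7, f@B7}
  B9:   IN={a@B6, a@B8, b@B3, b@B8, c@B3, c@B5, d@B5, d@B8, e@B5, e@B7, f@B7}   OUT={a@B6, a@B8, b@B3, b@B8, c@B3, c@B5, d@B5, d@B8, e@B5, e@B7, f@B7}

Merge at B6: IN[B6] = OUT[B3] ⊔ OUT[B5] = {a@B3, b@B3, c@B3, c@B5, d@B5, e@B5}

Answer: {a@B3, b@B3, c@B3, c@B5, d@B5, e@B5}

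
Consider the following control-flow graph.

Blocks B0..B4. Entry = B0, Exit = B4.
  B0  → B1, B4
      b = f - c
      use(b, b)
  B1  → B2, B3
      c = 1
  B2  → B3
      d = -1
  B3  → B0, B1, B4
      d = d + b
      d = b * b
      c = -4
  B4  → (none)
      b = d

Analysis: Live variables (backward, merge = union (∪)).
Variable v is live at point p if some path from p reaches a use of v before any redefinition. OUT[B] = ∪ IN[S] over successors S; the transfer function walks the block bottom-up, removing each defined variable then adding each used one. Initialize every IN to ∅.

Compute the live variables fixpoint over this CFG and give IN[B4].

Fixpoint table:
  B0:  IN={c, d, f}  OUT={b, d, f}
  B1:  IN={b, d, f}  OUT={b, d, f}
  B2:  IN={b, f}  OUT={b, d, f}
  B3:  IN={b, d, f}  OUT={b, c, d, f}
  B4:  IN={d}  OUT={}

B4 is the boundary node: OUT[B4] = {}
Applying B4's transfer function to that OUT value gives IN[B4] (row B4 above).

Answer: {d}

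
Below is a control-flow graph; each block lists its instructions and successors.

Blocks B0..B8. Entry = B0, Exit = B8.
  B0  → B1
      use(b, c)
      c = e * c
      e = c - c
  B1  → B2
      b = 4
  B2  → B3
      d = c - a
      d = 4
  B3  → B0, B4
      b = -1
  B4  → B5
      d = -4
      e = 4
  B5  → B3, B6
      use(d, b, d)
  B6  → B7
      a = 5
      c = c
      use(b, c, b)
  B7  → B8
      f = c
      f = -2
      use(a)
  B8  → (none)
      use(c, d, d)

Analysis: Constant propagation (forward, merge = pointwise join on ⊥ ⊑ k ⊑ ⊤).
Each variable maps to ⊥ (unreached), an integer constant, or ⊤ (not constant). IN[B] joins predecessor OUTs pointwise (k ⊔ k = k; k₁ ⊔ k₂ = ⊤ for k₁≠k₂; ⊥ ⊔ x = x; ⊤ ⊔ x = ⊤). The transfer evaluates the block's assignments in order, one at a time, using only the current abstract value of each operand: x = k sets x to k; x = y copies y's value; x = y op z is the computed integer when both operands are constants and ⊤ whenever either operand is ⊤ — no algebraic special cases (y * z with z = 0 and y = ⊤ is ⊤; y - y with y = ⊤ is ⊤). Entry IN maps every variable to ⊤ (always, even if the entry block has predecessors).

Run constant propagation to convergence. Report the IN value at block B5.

Answer: {a: ⊤, b: -1, c: ⊤, d: -4, e: 4, f: ⊤}

Trace:
Fixpoint table:
  B0: | IN=(all ⊤) | OUT=(all ⊤)
  B1: | IN=(all ⊤) | OUT={b:4; rest ⊤}
  B2: | IN={b:4; rest ⊤} | OUT={b:4, d:4; rest ⊤}
  B3: | IN=(all ⊤) | OUT={b:-1; rest ⊤}
  B4: | IN={b:-1; rest ⊤} | OUT={b:-1, d:-4, e:4; rest ⊤}
  B5: | IN={b:-1, d:-4, e:4; rest ⊤} | OUT={b:-1, d:-4, e:4; rest ⊤}
  B6: | IN={b:-1, d:-4, e:4; rest ⊤} | OUT={a:5, b:-1, d:-4, e:4; rest ⊤}
  B7: | IN={a:5, b:-1, d:-4, e:4; rest ⊤} | OUT={a:5, b:-1, d:-4, e:4, f:-2; rest ⊤}
  B8: | IN={a:5, b:-1, d:-4, e:4, f:-2; rest ⊤} | OUT={a:5, b:-1, d:-4, e:4, f:-2; rest ⊤}

Merge at B5: IN[B5] = OUT[B4] = {a: ⊤, b: -1, c: ⊤, d: -4, e: 4, f: ⊤}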